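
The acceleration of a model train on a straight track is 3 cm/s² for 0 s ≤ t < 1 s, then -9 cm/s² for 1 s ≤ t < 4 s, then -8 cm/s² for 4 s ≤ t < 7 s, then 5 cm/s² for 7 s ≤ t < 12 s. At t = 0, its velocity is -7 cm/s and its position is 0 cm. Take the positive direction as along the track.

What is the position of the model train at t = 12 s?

On each constant-a segment, Δv = aΔt and Δx = v₀Δt + ½aΔt²; chain segment to segment.
0–1 s: v starts -7 cm/s; Δx = -7·1 + ½·3·1² = -5.5 cm; v ends -4 cm/s.
1–4 s: v starts -4 cm/s; Δx = -4·3 + ½·-9·3² = -52.5 cm; v ends -31 cm/s.
4–7 s: v starts -31 cm/s; Δx = -31·3 + ½·-8·3² = -129 cm; v ends -55 cm/s.
7–12 s: v starts -55 cm/s; Δx = -55·5 + ½·5·5² = -212.5 cm; v ends -30 cm/s.
x(12) = 0 + Σ Δx = -399.5 cm.

-399.5 cm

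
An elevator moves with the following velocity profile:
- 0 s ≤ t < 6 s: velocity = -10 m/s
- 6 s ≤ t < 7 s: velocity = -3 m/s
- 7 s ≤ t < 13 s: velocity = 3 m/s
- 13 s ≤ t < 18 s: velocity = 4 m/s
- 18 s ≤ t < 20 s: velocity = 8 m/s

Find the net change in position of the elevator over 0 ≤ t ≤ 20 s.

Net displacement equals the area under the velocity-time graph (areas below the axis count negative).
0–6 s: -10 × 6 = -60 m
6–7 s: -3 × 1 = -3 m
7–13 s: 3 × 6 = 18 m
13–18 s: 4 × 5 = 20 m
18–20 s: 8 × 2 = 16 m
Net displacement = -9 m

-9 m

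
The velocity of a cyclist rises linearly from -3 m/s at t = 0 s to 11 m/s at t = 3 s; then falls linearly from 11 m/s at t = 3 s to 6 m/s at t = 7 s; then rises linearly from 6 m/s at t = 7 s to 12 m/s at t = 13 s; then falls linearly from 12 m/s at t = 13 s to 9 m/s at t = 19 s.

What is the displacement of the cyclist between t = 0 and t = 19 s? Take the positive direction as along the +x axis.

163 m

Net displacement equals the area under the velocity-time graph (areas below the axis count negative).
0–3 s: ½(-3 + 11)(3) = 12 m
3–7 s: ½(11 + 6)(4) = 34 m
7–13 s: ½(6 + 12)(6) = 54 m
13–19 s: ½(12 + 9)(6) = 63 m
Net displacement = 163 m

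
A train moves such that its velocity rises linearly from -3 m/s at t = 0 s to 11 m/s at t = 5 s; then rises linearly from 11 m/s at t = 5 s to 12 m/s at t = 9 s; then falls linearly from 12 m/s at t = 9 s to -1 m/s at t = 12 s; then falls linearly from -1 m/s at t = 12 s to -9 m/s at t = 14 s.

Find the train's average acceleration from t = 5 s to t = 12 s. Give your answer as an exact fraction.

Average acceleration = Δv/Δt = (-1 − 11)/(12 − 5) = -12/7 m/s².

-12/7 m/s²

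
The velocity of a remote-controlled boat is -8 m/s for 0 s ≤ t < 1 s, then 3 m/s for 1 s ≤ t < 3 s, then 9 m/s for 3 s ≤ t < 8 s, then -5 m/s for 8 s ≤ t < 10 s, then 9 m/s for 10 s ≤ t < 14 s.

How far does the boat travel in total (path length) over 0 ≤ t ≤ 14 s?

Distance (not displacement) is the total path length: add the absolute areas under v-t.
0–1 s: |-8| × 1 = 8 m
1–3 s: |3| × 2 = 6 m
3–8 s: |9| × 5 = 45 m
8–10 s: |-5| × 2 = 10 m
10–14 s: |9| × 4 = 36 m
Total distance = 105 m

105 m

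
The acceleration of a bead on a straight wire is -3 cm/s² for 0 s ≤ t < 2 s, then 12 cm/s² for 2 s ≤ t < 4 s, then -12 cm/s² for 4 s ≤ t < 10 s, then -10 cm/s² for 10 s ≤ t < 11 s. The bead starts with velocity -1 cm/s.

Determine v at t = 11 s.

Δv equals the area under the a-t graph; then v = v₀ + Δv.
0–2 s: -3 × 2 = -6 cm/s
2–4 s: 12 × 2 = 24 cm/s
4–10 s: -12 × 6 = -72 cm/s
10–11 s: -10 × 1 = -10 cm/s
Δv = -64 cm/s, so v(11) = -1 + (-64) = -65 cm/s.

-65 cm/s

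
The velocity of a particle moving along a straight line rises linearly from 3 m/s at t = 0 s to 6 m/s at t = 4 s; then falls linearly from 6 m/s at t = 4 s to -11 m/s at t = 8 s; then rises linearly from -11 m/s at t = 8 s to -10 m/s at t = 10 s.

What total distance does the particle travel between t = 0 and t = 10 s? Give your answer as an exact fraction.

977/17 m

Total distance travelled is ∫|v| dt — sum the magnitudes of each area piece.
0–4 s: |½(3 + 6)(4)| = 18 m
4–8 s: v = 0 at t = 92/17 s; triangle areas 72/17 + 242/17 = 314/17 m
8–10 s: |½(-11 + -10)(2)| = 21 m
Total distance = 977/17 m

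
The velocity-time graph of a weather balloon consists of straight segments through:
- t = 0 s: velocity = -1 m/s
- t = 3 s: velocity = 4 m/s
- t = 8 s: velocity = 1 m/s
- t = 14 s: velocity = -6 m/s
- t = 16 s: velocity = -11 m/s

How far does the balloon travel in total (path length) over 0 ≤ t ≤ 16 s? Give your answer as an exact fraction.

1766/35 m

Distance (not displacement) is the total path length: add the absolute areas under v-t.
0–3 s: v = 0 at t = 0.6 s; triangle areas 0.3 + 4.8 = 5.1 m
3–8 s: |½(4 + 1)(5)| = 12.5 m
8–14 s: v = 0 at t = 62/7 s; triangle areas 3/7 + 108/7 = 111/7 m
14–16 s: |½(-6 + -11)(2)| = 17 m
Total distance = 1766/35 m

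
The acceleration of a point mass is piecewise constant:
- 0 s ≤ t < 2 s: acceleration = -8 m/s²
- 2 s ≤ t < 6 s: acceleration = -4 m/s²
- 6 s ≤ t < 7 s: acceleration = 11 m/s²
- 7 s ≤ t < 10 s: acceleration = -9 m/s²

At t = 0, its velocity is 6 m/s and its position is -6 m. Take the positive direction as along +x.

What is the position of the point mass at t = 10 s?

-188 m

On each constant-a segment, Δv = aΔt and Δx = v₀Δt + ½aΔt²; chain segment to segment.
0–2 s: v starts 6 m/s; Δx = 6·2 + ½·-8·2² = -4 m; v ends -10 m/s.
2–6 s: v starts -10 m/s; Δx = -10·4 + ½·-4·4² = -72 m; v ends -26 m/s.
6–7 s: v starts -26 m/s; Δx = -26·1 + ½·11·1² = -20.5 m; v ends -15 m/s.
7–10 s: v starts -15 m/s; Δx = -15·3 + ½·-9·3² = -85.5 m; v ends -42 m/s.
x(10) = -6 + Σ Δx = -188 m.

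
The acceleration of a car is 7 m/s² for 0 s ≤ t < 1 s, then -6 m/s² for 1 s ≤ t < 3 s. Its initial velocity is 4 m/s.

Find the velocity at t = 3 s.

Δv equals the area under the a-t graph; then v = v₀ + Δv.
0–1 s: 7 × 1 = 7 m/s
1–3 s: -6 × 2 = -12 m/s
Δv = -5 m/s, so v(3) = 4 + (-5) = -1 m/s.

-1 m/s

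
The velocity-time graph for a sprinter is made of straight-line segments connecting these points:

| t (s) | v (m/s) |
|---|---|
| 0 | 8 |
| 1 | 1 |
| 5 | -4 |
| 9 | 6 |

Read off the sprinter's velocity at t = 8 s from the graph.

3.5 m/s

On 5–9 s the graph is linear from -4 to 6 m/s: v(8) = -4 + (6 − -4)·(8 − 5)/(9 − 5) = 3.5 m/s.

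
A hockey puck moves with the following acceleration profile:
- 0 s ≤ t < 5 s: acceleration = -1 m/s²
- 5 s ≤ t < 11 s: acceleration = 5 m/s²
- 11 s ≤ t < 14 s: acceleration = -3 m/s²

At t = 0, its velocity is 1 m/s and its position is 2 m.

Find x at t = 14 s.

On each constant-a segment, Δv = aΔt and Δx = v₀Δt + ½aΔt²; chain segment to segment.
0–5 s: v starts 1 m/s; Δx = 1·5 + ½·-1·5² = -7.5 m; v ends -4 m/s.
5–11 s: v starts -4 m/s; Δx = -4·6 + ½·5·6² = 66 m; v ends 26 m/s.
11–14 s: v starts 26 m/s; Δx = 26·3 + ½·-3·3² = 64.5 m; v ends 17 m/s.
x(14) = 2 + Σ Δx = 125 m.

125 m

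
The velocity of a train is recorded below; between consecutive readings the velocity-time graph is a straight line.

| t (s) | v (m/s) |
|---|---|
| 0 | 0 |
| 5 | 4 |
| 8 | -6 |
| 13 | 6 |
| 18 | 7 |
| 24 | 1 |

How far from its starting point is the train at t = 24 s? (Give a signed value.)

Net displacement equals the area under the velocity-time graph (areas below the axis count negative).
0–5 s: ½(0 + 4)(5) = 10 m
5–8 s: ½(4 + -6)(3) = -3 m
8–13 s: ½(-6 + 6)(5) = 0 m
13–18 s: ½(6 + 7)(5) = 32.5 m
18–24 s: ½(7 + 1)(6) = 24 m
Net displacement = 63.5 m

63.5 m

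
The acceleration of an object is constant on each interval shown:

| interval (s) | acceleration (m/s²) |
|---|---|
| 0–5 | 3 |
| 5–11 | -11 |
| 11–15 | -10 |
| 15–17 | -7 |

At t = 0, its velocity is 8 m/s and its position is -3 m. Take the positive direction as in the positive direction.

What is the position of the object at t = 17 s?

On each constant-a segment, Δv = aΔt and Δx = v₀Δt + ½aΔt²; chain segment to segment.
0–5 s: v starts 8 m/s; Δx = 8·5 + ½·3·5² = 77.5 m; v ends 23 m/s.
5–11 s: v starts 23 m/s; Δx = 23·6 + ½·-11·6² = -60 m; v ends -43 m/s.
11–15 s: v starts -43 m/s; Δx = -43·4 + ½·-10·4² = -252 m; v ends -83 m/s.
15–17 s: v starts -83 m/s; Δx = -83·2 + ½·-7·2² = -180 m; v ends -97 m/s.
x(17) = -3 + Σ Δx = -417.5 m.

-417.5 m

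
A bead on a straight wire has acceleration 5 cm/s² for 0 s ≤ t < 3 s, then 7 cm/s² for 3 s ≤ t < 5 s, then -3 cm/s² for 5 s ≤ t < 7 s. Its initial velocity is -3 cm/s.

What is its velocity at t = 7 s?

Δv equals the area under the a-t graph; then v = v₀ + Δv.
0–3 s: 5 × 3 = 15 cm/s
3–5 s: 7 × 2 = 14 cm/s
5–7 s: -3 × 2 = -6 cm/s
Δv = 23 cm/s, so v(7) = -3 + (23) = 20 cm/s.

20 cm/s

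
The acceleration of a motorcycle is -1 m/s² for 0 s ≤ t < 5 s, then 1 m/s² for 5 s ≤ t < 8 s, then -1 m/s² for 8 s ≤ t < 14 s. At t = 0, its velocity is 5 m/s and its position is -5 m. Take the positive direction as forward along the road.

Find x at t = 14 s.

12 m

On each constant-a segment, Δv = aΔt and Δx = v₀Δt + ½aΔt²; chain segment to segment.
0–5 s: v starts 5 m/s; Δx = 5·5 + ½·-1·5² = 12.5 m; v ends 0 m/s.
5–8 s: v starts 0 m/s; Δx = 0·3 + ½·1·3² = 4.5 m; v ends 3 m/s.
8–14 s: v starts 3 m/s; Δx = 3·6 + ½·-1·6² = 0 m; v ends -3 m/s.
x(14) = -5 + Σ Δx = 12 m.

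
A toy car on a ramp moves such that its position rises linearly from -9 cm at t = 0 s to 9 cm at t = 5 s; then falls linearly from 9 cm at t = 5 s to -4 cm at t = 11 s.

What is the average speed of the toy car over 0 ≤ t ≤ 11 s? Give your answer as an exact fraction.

Average speed = (total path length)/(elapsed time); on a piecewise-linear x-t graph the path length is Σ|Δx|.
0–5 s: |Δx| = |9 − -9| = 18 cm
5–11 s: |Δx| = |-4 − 9| = 13 cm
Total path = 31 cm; average speed = 31/11 = 31/11 cm/s.

31/11 cm/s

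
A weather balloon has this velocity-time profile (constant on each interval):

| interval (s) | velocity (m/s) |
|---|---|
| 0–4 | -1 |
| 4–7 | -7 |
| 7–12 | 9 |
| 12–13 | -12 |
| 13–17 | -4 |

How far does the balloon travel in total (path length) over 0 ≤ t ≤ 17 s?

Total distance travelled is ∫|v| dt — sum the magnitudes of each area piece.
0–4 s: |-1| × 4 = 4 m
4–7 s: |-7| × 3 = 21 m
7–12 s: |9| × 5 = 45 m
12–13 s: |-12| × 1 = 12 m
13–17 s: |-4| × 4 = 16 m
Total distance = 98 m

98 m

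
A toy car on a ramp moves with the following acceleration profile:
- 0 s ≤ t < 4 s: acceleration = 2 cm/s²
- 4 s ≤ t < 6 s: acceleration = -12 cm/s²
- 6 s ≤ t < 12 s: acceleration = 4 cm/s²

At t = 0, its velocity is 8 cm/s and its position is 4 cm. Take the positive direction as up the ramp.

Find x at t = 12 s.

On each constant-a segment, Δv = aΔt and Δx = v₀Δt + ½aΔt²; chain segment to segment.
0–4 s: v starts 8 cm/s; Δx = 8·4 + ½·2·4² = 48 cm; v ends 16 cm/s.
4–6 s: v starts 16 cm/s; Δx = 16·2 + ½·-12·2² = 8 cm; v ends -8 cm/s.
6–12 s: v starts -8 cm/s; Δx = -8·6 + ½·4·6² = 24 cm; v ends 16 cm/s.
x(12) = 4 + Σ Δx = 84 cm.

84 cm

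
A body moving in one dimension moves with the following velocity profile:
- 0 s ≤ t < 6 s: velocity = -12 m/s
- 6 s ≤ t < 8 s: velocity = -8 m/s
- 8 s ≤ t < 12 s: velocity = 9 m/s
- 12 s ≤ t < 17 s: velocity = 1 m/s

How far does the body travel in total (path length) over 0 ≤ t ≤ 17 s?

Distance (not displacement) is the total path length: add the absolute areas under v-t.
0–6 s: |-12| × 6 = 72 m
6–8 s: |-8| × 2 = 16 m
8–12 s: |9| × 4 = 36 m
12–17 s: |1| × 5 = 5 m
Total distance = 129 m

129 m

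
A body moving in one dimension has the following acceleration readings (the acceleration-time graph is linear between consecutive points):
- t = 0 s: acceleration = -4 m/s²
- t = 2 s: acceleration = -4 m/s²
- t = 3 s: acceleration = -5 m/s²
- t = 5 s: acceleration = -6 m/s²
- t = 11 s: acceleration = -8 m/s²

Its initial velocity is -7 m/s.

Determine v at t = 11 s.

Δv equals the area under the a-t graph; then v = v₀ + Δv.
0–2 s: -4 × 2 = -8 m/s
2–3 s: ½(-4 + -5)(1) = -4.5 m/s
3–5 s: ½(-5 + -6)(2) = -11 m/s
5–11 s: ½(-6 + -8)(6) = -42 m/s
Δv = -65.5 m/s, so v(11) = -7 + (-65.5) = -72.5 m/s.

-72.5 m/s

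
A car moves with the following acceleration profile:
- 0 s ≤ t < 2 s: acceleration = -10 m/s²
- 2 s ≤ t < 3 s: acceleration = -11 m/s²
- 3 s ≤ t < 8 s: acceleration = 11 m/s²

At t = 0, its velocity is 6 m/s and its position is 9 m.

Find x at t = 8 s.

-6 m

On each constant-a segment, Δv = aΔt and Δx = v₀Δt + ½aΔt²; chain segment to segment.
0–2 s: v starts 6 m/s; Δx = 6·2 + ½·-10·2² = -8 m; v ends -14 m/s.
2–3 s: v starts -14 m/s; Δx = -14·1 + ½·-11·1² = -19.5 m; v ends -25 m/s.
3–8 s: v starts -25 m/s; Δx = -25·5 + ½·11·5² = 12.5 m; v ends 30 m/s.
x(8) = 9 + Σ Δx = -6 m.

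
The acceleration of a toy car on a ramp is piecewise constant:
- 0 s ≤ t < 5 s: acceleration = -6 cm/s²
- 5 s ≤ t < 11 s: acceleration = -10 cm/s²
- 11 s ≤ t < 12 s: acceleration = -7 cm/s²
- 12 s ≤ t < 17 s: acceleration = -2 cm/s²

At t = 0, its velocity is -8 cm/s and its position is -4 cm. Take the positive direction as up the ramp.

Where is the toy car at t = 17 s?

On each constant-a segment, Δv = aΔt and Δx = v₀Δt + ½aΔt²; chain segment to segment.
0–5 s: v starts -8 cm/s; Δx = -8·5 + ½·-6·5² = -115 cm; v ends -38 cm/s.
5–11 s: v starts -38 cm/s; Δx = -38·6 + ½·-10·6² = -408 cm; v ends -98 cm/s.
11–12 s: v starts -98 cm/s; Δx = -98·1 + ½·-7·1² = -101.5 cm; v ends -105 cm/s.
12–17 s: v starts -105 cm/s; Δx = -105·5 + ½·-2·5² = -550 cm; v ends -115 cm/s.
x(17) = -4 + Σ Δx = -1178.5 cm.

-1178.5 cm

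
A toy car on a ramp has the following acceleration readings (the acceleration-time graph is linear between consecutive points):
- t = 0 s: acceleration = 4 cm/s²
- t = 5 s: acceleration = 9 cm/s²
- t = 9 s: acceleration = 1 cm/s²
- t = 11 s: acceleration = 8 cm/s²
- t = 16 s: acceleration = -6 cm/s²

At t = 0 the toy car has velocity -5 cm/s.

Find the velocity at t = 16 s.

Δv equals the area under the a-t graph; then v = v₀ + Δv.
0–5 s: ½(4 + 9)(5) = 32.5 cm/s
5–9 s: ½(9 + 1)(4) = 20 cm/s
9–11 s: ½(1 + 8)(2) = 9 cm/s
11–16 s: ½(8 + -6)(5) = 5 cm/s
Δv = 66.5 cm/s, so v(16) = -5 + (66.5) = 61.5 cm/s.

61.5 cm/s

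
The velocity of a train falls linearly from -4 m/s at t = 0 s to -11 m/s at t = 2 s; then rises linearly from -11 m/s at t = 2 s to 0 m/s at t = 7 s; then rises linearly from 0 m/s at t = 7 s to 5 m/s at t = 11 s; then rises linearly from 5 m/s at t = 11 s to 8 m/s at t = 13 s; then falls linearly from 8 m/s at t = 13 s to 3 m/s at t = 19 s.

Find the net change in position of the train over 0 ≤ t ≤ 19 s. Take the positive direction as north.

Displacement is the signed area under the v-t curve.
0–2 s: ½(-4 + -11)(2) = -15 m
2–7 s: ½(-11 + 0)(5) = -27.5 m
7–11 s: ½(0 + 5)(4) = 10 m
11–13 s: ½(5 + 8)(2) = 13 m
13–19 s: ½(8 + 3)(6) = 33 m
Net displacement = 13.5 m

13.5 m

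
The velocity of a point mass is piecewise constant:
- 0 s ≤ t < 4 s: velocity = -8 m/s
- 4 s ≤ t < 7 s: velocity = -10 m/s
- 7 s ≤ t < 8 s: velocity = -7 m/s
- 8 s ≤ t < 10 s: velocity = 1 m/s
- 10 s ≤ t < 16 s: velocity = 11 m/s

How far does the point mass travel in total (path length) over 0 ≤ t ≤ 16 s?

Distance (not displacement) is the total path length: add the absolute areas under v-t.
0–4 s: |-8| × 4 = 32 m
4–7 s: |-10| × 3 = 30 m
7–8 s: |-7| × 1 = 7 m
8–10 s: |1| × 2 = 2 m
10–16 s: |11| × 6 = 66 m
Total distance = 137 m

137 m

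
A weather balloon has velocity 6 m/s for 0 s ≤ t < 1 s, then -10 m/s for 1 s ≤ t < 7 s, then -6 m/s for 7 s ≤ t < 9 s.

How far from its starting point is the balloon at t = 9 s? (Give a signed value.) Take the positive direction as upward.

-66 m

Net displacement equals the area under the velocity-time graph (areas below the axis count negative).
0–1 s: 6 × 1 = 6 m
1–7 s: -10 × 6 = -60 m
7–9 s: -6 × 2 = -12 m
Net displacement = -66 m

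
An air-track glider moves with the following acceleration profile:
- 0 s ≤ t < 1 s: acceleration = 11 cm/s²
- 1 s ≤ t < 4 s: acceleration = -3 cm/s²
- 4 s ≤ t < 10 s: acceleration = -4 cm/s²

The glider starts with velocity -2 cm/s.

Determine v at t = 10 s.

-24 cm/s

Δv equals the area under the a-t graph; then v = v₀ + Δv.
0–1 s: 11 × 1 = 11 cm/s
1–4 s: -3 × 3 = -9 cm/s
4–10 s: -4 × 6 = -24 cm/s
Δv = -22 cm/s, so v(10) = -2 + (-22) = -24 cm/s.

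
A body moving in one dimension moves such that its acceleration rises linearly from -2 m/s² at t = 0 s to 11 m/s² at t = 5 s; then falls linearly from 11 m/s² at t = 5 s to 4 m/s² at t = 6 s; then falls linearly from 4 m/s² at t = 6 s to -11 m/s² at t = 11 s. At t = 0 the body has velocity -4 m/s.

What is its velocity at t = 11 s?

Δv equals the area under the a-t graph; then v = v₀ + Δv.
0–5 s: ½(-2 + 11)(5) = 22.5 m/s
5–6 s: ½(11 + 4)(1) = 7.5 m/s
6–11 s: ½(4 + -11)(5) = -17.5 m/s
Δv = 12.5 m/s, so v(11) = -4 + (12.5) = 8.5 m/s.

8.5 m/s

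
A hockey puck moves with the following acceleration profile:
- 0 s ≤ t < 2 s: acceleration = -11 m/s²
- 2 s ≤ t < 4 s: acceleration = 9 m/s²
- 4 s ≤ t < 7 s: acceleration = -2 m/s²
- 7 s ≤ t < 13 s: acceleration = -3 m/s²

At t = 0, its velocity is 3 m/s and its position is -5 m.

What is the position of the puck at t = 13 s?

On each constant-a segment, Δv = aΔt and Δx = v₀Δt + ½aΔt²; chain segment to segment.
0–2 s: v starts 3 m/s; Δx = 3·2 + ½·-11·2² = -16 m; v ends -19 m/s.
2–4 s: v starts -19 m/s; Δx = -19·2 + ½·9·2² = -20 m; v ends -1 m/s.
4–7 s: v starts -1 m/s; Δx = -1·3 + ½·-2·3² = -12 m; v ends -7 m/s.
7–13 s: v starts -7 m/s; Δx = -7·6 + ½·-3·6² = -96 m; v ends -25 m/s.
x(13) = -5 + Σ Δx = -149 m.

-149 m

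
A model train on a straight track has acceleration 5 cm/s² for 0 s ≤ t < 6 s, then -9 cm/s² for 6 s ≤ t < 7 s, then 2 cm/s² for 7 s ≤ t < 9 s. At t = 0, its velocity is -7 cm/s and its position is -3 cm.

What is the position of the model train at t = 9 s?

95.5 cm

On each constant-a segment, Δv = aΔt and Δx = v₀Δt + ½aΔt²; chain segment to segment.
0–6 s: v starts -7 cm/s; Δx = -7·6 + ½·5·6² = 48 cm; v ends 23 cm/s.
6–7 s: v starts 23 cm/s; Δx = 23·1 + ½·-9·1² = 18.5 cm; v ends 14 cm/s.
7–9 s: v starts 14 cm/s; Δx = 14·2 + ½·2·2² = 32 cm; v ends 18 cm/s.
x(9) = -3 + Σ Δx = 95.5 cm.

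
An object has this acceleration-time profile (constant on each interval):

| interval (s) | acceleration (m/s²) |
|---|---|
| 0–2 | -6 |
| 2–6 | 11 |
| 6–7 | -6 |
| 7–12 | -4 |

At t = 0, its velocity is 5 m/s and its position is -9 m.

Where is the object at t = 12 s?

On each constant-a segment, Δv = aΔt and Δx = v₀Δt + ½aΔt²; chain segment to segment.
0–2 s: v starts 5 m/s; Δx = 5·2 + ½·-6·2² = -2 m; v ends -7 m/s.
2–6 s: v starts -7 m/s; Δx = -7·4 + ½·11·4² = 60 m; v ends 37 m/s.
6–7 s: v starts 37 m/s; Δx = 37·1 + ½·-6·1² = 34 m; v ends 31 m/s.
7–12 s: v starts 31 m/s; Δx = 31·5 + ½·-4·5² = 105 m; v ends 11 m/s.
x(12) = -9 + Σ Δx = 188 m.

188 m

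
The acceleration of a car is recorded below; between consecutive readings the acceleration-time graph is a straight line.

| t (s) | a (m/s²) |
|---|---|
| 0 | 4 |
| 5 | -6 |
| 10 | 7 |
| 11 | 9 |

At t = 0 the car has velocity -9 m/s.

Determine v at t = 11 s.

-3.5 m/s

Δv equals the area under the a-t graph; then v = v₀ + Δv.
0–5 s: ½(4 + -6)(5) = -5 m/s
5–10 s: ½(-6 + 7)(5) = 2.5 m/s
10–11 s: ½(7 + 9)(1) = 8 m/s
Δv = 5.5 m/s, so v(11) = -9 + (5.5) = -3.5 m/s.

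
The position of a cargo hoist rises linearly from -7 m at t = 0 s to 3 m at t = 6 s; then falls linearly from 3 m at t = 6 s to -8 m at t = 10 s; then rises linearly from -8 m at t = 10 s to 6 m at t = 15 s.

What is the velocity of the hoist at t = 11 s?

2.8 m/s

Velocity is the slope of the x-t graph on 10–15 s: (6 − -8)/(15 − 10) = 2.8 m/s.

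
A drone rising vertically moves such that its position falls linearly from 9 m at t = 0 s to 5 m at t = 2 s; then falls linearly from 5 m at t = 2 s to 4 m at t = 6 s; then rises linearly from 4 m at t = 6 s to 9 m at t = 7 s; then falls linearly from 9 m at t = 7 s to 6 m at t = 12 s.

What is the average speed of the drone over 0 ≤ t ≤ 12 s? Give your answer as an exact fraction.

Average speed = (total path length)/(elapsed time); on a piecewise-linear x-t graph the path length is Σ|Δx|.
0–2 s: |Δx| = |5 − 9| = 4 m
2–6 s: |Δx| = |4 − 5| = 1 m
6–7 s: |Δx| = |9 − 4| = 5 m
7–12 s: |Δx| = |6 − 9| = 3 m
Total path = 13 m; average speed = 13/12 = 13/12 m/s.

13/12 m/s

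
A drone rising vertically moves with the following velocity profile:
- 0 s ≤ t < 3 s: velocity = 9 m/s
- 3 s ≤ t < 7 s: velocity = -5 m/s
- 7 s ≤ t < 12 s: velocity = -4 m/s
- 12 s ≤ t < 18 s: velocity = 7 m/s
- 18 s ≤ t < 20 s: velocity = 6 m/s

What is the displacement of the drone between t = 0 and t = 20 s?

Displacement is the signed area under the v-t curve.
0–3 s: 9 × 3 = 27 m
3–7 s: -5 × 4 = -20 m
7–12 s: -4 × 5 = -20 m
12–18 s: 7 × 6 = 42 m
18–20 s: 6 × 2 = 12 m
Net displacement = 41 m

41 m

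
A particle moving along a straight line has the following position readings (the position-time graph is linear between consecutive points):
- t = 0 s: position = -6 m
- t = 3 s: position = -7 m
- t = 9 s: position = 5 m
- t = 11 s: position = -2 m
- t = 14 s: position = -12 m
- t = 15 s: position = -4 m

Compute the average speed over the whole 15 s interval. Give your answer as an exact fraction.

38/15 m/s

Average speed = (total path length)/(elapsed time); on a piecewise-linear x-t graph the path length is Σ|Δx|.
0–3 s: |Δx| = |-7 − -6| = 1 m
3–9 s: |Δx| = |5 − -7| = 12 m
9–11 s: |Δx| = |-2 − 5| = 7 m
11–14 s: |Δx| = |-12 − -2| = 10 m
14–15 s: |Δx| = |-4 − -12| = 8 m
Total path = 38 m; average speed = 38/15 = 38/15 m/s.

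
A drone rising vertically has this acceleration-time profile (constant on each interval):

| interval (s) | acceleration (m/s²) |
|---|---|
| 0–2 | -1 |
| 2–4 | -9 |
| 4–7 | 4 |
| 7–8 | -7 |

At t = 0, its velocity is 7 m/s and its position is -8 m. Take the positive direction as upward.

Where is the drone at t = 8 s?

-29.5 m

On each constant-a segment, Δv = aΔt and Δx = v₀Δt + ½aΔt²; chain segment to segment.
0–2 s: v starts 7 m/s; Δx = 7·2 + ½·-1·2² = 12 m; v ends 5 m/s.
2–4 s: v starts 5 m/s; Δx = 5·2 + ½·-9·2² = -8 m; v ends -13 m/s.
4–7 s: v starts -13 m/s; Δx = -13·3 + ½·4·3² = -21 m; v ends -1 m/s.
7–8 s: v starts -1 m/s; Δx = -1·1 + ½·-7·1² = -4.5 m; v ends -8 m/s.
x(8) = -8 + Σ Δx = -29.5 m.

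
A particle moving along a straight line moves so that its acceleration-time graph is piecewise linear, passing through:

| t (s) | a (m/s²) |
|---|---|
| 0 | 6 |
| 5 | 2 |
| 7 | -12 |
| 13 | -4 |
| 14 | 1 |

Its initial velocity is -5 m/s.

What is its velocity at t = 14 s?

-44.5 m/s

Δv equals the area under the a-t graph; then v = v₀ + Δv.
0–5 s: ½(6 + 2)(5) = 20 m/s
5–7 s: ½(2 + -12)(2) = -10 m/s
7–13 s: ½(-12 + -4)(6) = -48 m/s
13–14 s: ½(-4 + 1)(1) = -1.5 m/s
Δv = -39.5 m/s, so v(14) = -5 + (-39.5) = -44.5 m/s.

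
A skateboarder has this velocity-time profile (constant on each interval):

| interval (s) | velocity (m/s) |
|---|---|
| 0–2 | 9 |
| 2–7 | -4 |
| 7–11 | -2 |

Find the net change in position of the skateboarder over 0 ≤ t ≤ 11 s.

Displacement is the signed area under the v-t curve.
0–2 s: 9 × 2 = 18 m
2–7 s: -4 × 5 = -20 m
7–11 s: -2 × 4 = -8 m
Net displacement = -10 m

-10 m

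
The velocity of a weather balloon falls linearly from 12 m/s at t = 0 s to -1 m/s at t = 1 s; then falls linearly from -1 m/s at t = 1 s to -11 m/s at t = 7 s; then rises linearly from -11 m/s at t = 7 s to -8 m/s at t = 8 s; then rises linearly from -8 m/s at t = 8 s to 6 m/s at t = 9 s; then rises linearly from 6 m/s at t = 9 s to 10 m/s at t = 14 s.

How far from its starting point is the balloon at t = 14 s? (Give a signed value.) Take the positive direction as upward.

-1 m

Displacement is the signed area under the v-t curve.
0–1 s: ½(12 + -1)(1) = 5.5 m
1–7 s: ½(-1 + -11)(6) = -36 m
7–8 s: ½(-11 + -8)(1) = -9.5 m
8–9 s: ½(-8 + 6)(1) = -1 m
9–14 s: ½(6 + 10)(5) = 40 m
Net displacement = -1 m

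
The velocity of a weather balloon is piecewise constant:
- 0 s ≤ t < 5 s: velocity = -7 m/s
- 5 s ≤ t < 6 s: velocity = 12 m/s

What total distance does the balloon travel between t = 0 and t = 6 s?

47 m

Distance (not displacement) is the total path length: add the absolute areas under v-t.
0–5 s: |-7| × 5 = 35 m
5–6 s: |12| × 1 = 12 m
Total distance = 47 m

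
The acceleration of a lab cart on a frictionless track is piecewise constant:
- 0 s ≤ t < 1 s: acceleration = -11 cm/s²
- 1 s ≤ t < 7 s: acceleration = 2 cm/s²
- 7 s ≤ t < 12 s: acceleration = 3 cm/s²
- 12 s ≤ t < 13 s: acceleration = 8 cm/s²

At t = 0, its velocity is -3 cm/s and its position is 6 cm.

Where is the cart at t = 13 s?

-6 cm

On each constant-a segment, Δv = aΔt and Δx = v₀Δt + ½aΔt²; chain segment to segment.
0–1 s: v starts -3 cm/s; Δx = -3·1 + ½·-11·1² = -8.5 cm; v ends -14 cm/s.
1–7 s: v starts -14 cm/s; Δx = -14·6 + ½·2·6² = -48 cm; v ends -2 cm/s.
7–12 s: v starts -2 cm/s; Δx = -2·5 + ½·3·5² = 27.5 cm; v ends 13 cm/s.
12–13 s: v starts 13 cm/s; Δx = 13·1 + ½·8·1² = 17 cm; v ends 21 cm/s.
x(13) = 6 + Σ Δx = -6 cm.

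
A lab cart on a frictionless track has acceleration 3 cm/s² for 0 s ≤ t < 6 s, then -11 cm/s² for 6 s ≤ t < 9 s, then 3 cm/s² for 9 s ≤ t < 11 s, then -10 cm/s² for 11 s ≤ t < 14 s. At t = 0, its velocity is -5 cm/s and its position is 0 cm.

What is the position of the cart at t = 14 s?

-107.5 cm

On each constant-a segment, Δv = aΔt and Δx = v₀Δt + ½aΔt²; chain segment to segment.
0–6 s: v starts -5 cm/s; Δx = -5·6 + ½·3·6² = 24 cm; v ends 13 cm/s.
6–9 s: v starts 13 cm/s; Δx = 13·3 + ½·-11·3² = -10.5 cm; v ends -20 cm/s.
9–11 s: v starts -20 cm/s; Δx = -20·2 + ½·3·2² = -34 cm; v ends -14 cm/s.
11–14 s: v starts -14 cm/s; Δx = -14·3 + ½·-10·3² = -87 cm; v ends -44 cm/s.
x(14) = 0 + Σ Δx = -107.5 cm.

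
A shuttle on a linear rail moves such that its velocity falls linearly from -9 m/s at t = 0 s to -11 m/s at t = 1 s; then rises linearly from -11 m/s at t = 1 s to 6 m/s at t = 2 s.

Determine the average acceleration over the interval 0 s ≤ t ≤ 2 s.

Average acceleration = Δv/Δt = (6 − -9)/(2 − 0) = 7.5 m/s².

7.5 m/s²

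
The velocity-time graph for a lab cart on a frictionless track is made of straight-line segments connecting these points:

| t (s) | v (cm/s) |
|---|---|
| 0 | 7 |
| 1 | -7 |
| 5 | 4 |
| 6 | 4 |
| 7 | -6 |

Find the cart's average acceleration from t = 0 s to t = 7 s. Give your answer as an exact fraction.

-13/7 cm/s²

Average acceleration = Δv/Δt = (-6 − 7)/(7 − 0) = -13/7 cm/s².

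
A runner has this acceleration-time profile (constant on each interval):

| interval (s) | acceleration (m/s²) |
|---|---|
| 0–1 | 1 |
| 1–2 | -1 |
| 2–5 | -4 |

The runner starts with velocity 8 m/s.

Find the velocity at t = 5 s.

Δv equals the area under the a-t graph; then v = v₀ + Δv.
0–1 s: 1 × 1 = 1 m/s
1–2 s: -1 × 1 = -1 m/s
2–5 s: -4 × 3 = -12 m/s
Δv = -12 m/s, so v(5) = 8 + (-12) = -4 m/s.

-4 m/s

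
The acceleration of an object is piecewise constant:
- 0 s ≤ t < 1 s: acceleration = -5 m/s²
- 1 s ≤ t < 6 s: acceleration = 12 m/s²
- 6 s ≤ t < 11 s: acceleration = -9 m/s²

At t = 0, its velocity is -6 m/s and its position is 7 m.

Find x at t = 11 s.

On each constant-a segment, Δv = aΔt and Δx = v₀Δt + ½aΔt²; chain segment to segment.
0–1 s: v starts -6 m/s; Δx = -6·1 + ½·-5·1² = -8.5 m; v ends -11 m/s.
1–6 s: v starts -11 m/s; Δx = -11·5 + ½·12·5² = 95 m; v ends 49 m/s.
6–11 s: v starts 49 m/s; Δx = 49·5 + ½·-9·5² = 132.5 m; v ends 4 m/s.
x(11) = 7 + Σ Δx = 226 m.

226 m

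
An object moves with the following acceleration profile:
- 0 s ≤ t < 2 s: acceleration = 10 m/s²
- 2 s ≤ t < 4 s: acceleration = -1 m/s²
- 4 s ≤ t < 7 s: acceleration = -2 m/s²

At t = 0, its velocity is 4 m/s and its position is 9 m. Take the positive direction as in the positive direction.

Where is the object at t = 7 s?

140 m

On each constant-a segment, Δv = aΔt and Δx = v₀Δt + ½aΔt²; chain segment to segment.
0–2 s: v starts 4 m/s; Δx = 4·2 + ½·10·2² = 28 m; v ends 24 m/s.
2–4 s: v starts 24 m/s; Δx = 24·2 + ½·-1·2² = 46 m; v ends 22 m/s.
4–7 s: v starts 22 m/s; Δx = 22·3 + ½·-2·3² = 57 m; v ends 16 m/s.
x(7) = 9 + Σ Δx = 140 m.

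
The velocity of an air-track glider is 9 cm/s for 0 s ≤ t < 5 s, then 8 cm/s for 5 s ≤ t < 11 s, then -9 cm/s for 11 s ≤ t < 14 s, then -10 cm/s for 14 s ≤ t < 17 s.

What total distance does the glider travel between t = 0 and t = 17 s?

150 cm

Distance (not displacement) is the total path length: add the absolute areas under v-t.
0–5 s: |9| × 5 = 45 cm
5–11 s: |8| × 6 = 48 cm
11–14 s: |-9| × 3 = 27 cm
14–17 s: |-10| × 3 = 30 cm
Total distance = 150 cm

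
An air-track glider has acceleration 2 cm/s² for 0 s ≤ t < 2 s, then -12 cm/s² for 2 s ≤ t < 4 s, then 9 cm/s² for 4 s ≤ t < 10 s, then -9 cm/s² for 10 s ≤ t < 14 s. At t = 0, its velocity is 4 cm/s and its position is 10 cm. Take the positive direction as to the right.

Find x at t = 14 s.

160 cm

On each constant-a segment, Δv = aΔt and Δx = v₀Δt + ½aΔt²; chain segment to segment.
0–2 s: v starts 4 cm/s; Δx = 4·2 + ½·2·2² = 12 cm; v ends 8 cm/s.
2–4 s: v starts 8 cm/s; Δx = 8·2 + ½·-12·2² = -8 cm; v ends -16 cm/s.
4–10 s: v starts -16 cm/s; Δx = -16·6 + ½·9·6² = 66 cm; v ends 38 cm/s.
10–14 s: v starts 38 cm/s; Δx = 38·4 + ½·-9·4² = 80 cm; v ends 2 cm/s.
x(14) = 10 + Σ Δx = 160 cm.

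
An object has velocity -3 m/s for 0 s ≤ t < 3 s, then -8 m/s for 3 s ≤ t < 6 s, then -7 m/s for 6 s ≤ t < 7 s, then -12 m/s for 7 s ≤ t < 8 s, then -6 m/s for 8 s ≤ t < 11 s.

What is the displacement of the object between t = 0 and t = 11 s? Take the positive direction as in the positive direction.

-70 m

Net displacement equals the area under the velocity-time graph (areas below the axis count negative).
0–3 s: -3 × 3 = -9 m
3–6 s: -8 × 3 = -24 m
6–7 s: -7 × 1 = -7 m
7–8 s: -12 × 1 = -12 m
8–11 s: -6 × 3 = -18 m
Net displacement = -70 m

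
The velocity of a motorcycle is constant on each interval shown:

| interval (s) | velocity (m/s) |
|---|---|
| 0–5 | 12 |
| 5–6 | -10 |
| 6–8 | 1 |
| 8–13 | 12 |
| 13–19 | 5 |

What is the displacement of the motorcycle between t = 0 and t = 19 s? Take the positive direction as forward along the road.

142 m

Net displacement equals the area under the velocity-time graph (areas below the axis count negative).
0–5 s: 12 × 5 = 60 m
5–6 s: -10 × 1 = -10 m
6–8 s: 1 × 2 = 2 m
8–13 s: 12 × 5 = 60 m
13–19 s: 5 × 6 = 30 m
Net displacement = 142 m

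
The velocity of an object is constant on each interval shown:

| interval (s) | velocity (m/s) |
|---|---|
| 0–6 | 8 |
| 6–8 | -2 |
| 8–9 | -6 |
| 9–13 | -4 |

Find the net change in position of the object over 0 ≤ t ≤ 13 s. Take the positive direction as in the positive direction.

Displacement is the signed area under the v-t curve.
0–6 s: 8 × 6 = 48 m
6–8 s: -2 × 2 = -4 m
8–9 s: -6 × 1 = -6 m
9–13 s: -4 × 4 = -16 m
Net displacement = 22 m

22 m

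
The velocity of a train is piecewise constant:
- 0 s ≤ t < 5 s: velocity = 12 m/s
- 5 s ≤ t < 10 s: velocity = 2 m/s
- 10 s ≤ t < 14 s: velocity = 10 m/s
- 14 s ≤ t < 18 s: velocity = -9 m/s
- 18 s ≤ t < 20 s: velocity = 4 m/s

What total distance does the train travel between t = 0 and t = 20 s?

154 m

Distance (not displacement) is the total path length: add the absolute areas under v-t.
0–5 s: |12| × 5 = 60 m
5–10 s: |2| × 5 = 10 m
10–14 s: |10| × 4 = 40 m
14–18 s: |-9| × 4 = 36 m
18–20 s: |4| × 2 = 8 m
Total distance = 154 m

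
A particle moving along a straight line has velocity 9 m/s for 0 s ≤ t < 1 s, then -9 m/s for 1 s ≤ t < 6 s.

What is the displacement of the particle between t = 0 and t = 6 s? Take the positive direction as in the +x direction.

Displacement is the signed area under the v-t curve.
0–1 s: 9 × 1 = 9 m
1–6 s: -9 × 5 = -45 m
Net displacement = -36 m

-36 m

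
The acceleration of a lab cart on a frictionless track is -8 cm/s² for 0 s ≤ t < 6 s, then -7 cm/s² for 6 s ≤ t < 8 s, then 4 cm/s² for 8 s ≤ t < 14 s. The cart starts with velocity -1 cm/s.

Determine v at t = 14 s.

-39 cm/s

Δv equals the area under the a-t graph; then v = v₀ + Δv.
0–6 s: -8 × 6 = -48 cm/s
6–8 s: -7 × 2 = -14 cm/s
8–14 s: 4 × 6 = 24 cm/s
Δv = -38 cm/s, so v(14) = -1 + (-38) = -39 cm/s.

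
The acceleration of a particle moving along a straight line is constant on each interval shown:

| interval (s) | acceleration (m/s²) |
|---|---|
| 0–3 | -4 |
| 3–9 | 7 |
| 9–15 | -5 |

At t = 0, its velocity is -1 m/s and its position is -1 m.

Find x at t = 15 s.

110 m

On each constant-a segment, Δv = aΔt and Δx = v₀Δt + ½aΔt²; chain segment to segment.
0–3 s: v starts -1 m/s; Δx = -1·3 + ½·-4·3² = -21 m; v ends -13 m/s.
3–9 s: v starts -13 m/s; Δx = -13·6 + ½·7·6² = 48 m; v ends 29 m/s.
9–15 s: v starts 29 m/s; Δx = 29·6 + ½·-5·6² = 84 m; v ends -1 m/s.
x(15) = -1 + Σ Δx = 110 m.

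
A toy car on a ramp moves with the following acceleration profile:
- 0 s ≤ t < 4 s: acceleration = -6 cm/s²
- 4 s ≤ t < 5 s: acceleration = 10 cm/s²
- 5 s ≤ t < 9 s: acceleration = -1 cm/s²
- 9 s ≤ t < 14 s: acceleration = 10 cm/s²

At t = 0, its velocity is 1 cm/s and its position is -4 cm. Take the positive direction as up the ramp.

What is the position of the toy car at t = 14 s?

On each constant-a segment, Δv = aΔt and Δx = v₀Δt + ½aΔt²; chain segment to segment.
0–4 s: v starts 1 cm/s; Δx = 1·4 + ½·-6·4² = -44 cm; v ends -23 cm/s.
4–5 s: v starts -23 cm/s; Δx = -23·1 + ½·10·1² = -18 cm; v ends -13 cm/s.
5–9 s: v starts -13 cm/s; Δx = -13·4 + ½·-1·4² = -60 cm; v ends -17 cm/s.
9–14 s: v starts -17 cm/s; Δx = -17·5 + ½·10·5² = 40 cm; v ends 33 cm/s.
x(14) = -4 + Σ Δx = -86 cm.

-86 cm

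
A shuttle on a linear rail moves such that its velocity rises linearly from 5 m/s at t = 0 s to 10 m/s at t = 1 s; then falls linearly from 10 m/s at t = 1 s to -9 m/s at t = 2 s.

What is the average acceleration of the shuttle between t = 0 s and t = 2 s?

Average acceleration = Δv/Δt = (-9 − 5)/(2 − 0) = -7 m/s².

-7 m/s²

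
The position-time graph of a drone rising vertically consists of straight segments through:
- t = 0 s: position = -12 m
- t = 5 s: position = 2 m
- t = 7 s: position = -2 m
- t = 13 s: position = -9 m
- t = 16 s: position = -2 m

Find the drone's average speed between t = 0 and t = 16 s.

Average speed = (total path length)/(elapsed time); on a piecewise-linear x-t graph the path length is Σ|Δx|.
0–5 s: |Δx| = |2 − -12| = 14 m
5–7 s: |Δx| = |-2 − 2| = 4 m
7–13 s: |Δx| = |-9 − -2| = 7 m
13–16 s: |Δx| = |-2 − -9| = 7 m
Total path = 32 m; average speed = 32/16 = 2 m/s.

2 m/s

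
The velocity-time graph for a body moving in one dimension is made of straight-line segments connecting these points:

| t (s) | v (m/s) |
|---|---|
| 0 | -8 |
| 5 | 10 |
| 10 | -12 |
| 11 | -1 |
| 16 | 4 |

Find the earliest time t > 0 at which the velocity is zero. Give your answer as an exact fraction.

v changes sign on 0–5 s (from -8 to 10); the graph is linear there, so v = 0 at t = 0 + (8)·(5 − 0)/(10 − -8) = 20/9 s.

t = 20/9 s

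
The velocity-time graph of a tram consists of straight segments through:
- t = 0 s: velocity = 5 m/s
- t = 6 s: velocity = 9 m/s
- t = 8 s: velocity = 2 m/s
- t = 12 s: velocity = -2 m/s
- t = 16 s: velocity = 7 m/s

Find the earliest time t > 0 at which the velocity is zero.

t = 10 s

v changes sign on 8–12 s (from 2 to -2); the graph is linear there, so v = 0 at t = 8 + (-2)·(12 − 8)/(-2 − 2) = 10 s.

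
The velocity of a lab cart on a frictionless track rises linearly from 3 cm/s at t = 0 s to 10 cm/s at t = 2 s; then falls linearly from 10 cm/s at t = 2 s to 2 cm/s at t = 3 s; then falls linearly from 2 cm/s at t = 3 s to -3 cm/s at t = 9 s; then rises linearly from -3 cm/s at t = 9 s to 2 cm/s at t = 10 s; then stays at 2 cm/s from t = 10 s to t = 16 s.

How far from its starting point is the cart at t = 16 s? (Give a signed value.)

Displacement is the signed area under the v-t curve.
0–2 s: ½(3 + 10)(2) = 13 cm
2–3 s: ½(10 + 2)(1) = 6 cm
3–9 s: ½(2 + -3)(6) = -3 cm
9–10 s: ½(-3 + 2)(1) = -0.5 cm
10–16 s: 2 × 6 = 12 cm
Net displacement = 27.5 cm

27.5 cm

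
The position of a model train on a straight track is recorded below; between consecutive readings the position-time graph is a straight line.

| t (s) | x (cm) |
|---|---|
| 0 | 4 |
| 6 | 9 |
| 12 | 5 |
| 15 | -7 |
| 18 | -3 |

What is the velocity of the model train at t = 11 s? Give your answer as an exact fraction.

Velocity is the slope of the x-t graph on 6–12 s: (5 − 9)/(12 − 6) = -2/3 cm/s.

-2/3 cm/s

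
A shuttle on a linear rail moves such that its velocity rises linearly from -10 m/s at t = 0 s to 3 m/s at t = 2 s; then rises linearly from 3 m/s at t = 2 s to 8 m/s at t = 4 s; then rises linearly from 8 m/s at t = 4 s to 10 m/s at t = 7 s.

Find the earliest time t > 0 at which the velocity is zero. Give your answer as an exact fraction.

v changes sign on 0–2 s (from -10 to 3); the graph is linear there, so v = 0 at t = 0 + (10)·(2 − 0)/(3 − -10) = 20/13 s.

t = 20/13 s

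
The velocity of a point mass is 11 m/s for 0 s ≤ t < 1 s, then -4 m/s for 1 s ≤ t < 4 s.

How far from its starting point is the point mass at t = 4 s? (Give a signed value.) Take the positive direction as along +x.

-1 m

Displacement is the signed area under the v-t curve.
0–1 s: 11 × 1 = 11 m
1–4 s: -4 × 3 = -12 m
Net displacement = -1 m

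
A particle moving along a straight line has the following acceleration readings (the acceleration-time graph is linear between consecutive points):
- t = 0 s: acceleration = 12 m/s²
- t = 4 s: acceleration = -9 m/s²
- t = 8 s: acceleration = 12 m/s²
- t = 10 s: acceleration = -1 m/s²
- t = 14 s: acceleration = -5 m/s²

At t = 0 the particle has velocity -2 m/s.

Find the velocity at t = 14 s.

Δv equals the area under the a-t graph; then v = v₀ + Δv.
0–4 s: ½(12 + -9)(4) = 6 m/s
4–8 s: ½(-9 + 12)(4) = 6 m/s
8–10 s: ½(12 + -1)(2) = 11 m/s
10–14 s: ½(-1 + -5)(4) = -12 m/s
Δv = 11 m/s, so v(14) = -2 + (11) = 9 m/s.

9 m/s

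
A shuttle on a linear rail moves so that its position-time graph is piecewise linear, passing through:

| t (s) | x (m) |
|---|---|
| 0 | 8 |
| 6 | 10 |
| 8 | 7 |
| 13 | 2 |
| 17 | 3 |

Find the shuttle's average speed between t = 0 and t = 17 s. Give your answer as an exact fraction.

Average speed = (total path length)/(elapsed time); on a piecewise-linear x-t graph the path length is Σ|Δx|.
0–6 s: |Δx| = |10 − 8| = 2 m
6–8 s: |Δx| = |7 − 10| = 3 m
8–13 s: |Δx| = |2 − 7| = 5 m
13–17 s: |Δx| = |3 − 2| = 1 m
Total path = 11 m; average speed = 11/17 = 11/17 m/s.

11/17 m/s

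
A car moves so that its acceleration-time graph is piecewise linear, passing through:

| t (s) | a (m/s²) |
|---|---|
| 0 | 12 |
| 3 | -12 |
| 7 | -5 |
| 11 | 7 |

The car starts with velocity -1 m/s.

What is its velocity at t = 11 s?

Δv equals the area under the a-t graph; then v = v₀ + Δv.
0–3 s: ½(12 + -12)(3) = 0 m/s
3–7 s: ½(-12 + -5)(4) = -34 m/s
7–11 s: ½(-5 + 7)(4) = 4 m/s
Δv = -30 m/s, so v(11) = -1 + (-30) = -31 m/s.

-31 m/s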